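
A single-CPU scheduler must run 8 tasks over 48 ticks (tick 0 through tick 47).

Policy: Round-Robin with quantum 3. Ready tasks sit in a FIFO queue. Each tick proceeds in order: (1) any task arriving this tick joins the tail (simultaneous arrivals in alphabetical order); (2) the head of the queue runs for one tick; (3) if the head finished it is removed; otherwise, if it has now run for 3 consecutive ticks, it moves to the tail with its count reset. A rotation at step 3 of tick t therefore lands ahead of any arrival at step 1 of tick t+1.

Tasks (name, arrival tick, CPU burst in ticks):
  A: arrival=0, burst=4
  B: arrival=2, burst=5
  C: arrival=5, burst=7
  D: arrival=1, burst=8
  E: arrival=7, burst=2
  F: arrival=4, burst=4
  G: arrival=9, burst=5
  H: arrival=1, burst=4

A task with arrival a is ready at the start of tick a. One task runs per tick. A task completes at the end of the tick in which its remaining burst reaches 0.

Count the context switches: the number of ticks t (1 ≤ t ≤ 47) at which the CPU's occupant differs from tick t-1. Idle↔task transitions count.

t=0: queue=[A] q_used=0 → run A
t=1: queue=[A,D,H] q_used=1 → run A
t=2: queue=[A,D,H,B] q_used=2 → run A
t=3: queue=[D,H,B,A] q_used=0 → run D
t=4: queue=[D,H,B,A,F] q_used=1 → run D
t=5: queue=[D,H,B,A,F,C] q_used=2 → run D
t=6: queue=[H,B,A,F,C,D] q_used=0 → run H
t=7: queue=[H,B,A,F,C,D,E] q_used=1 → run H
t=8: queue=[H,B,A,F,C,D,E] q_used=2 → run H
t=9: queue=[B,A,F,C,D,E,H,G] q_used=0 → run B
t=10: queue=[B,A,F,C,D,E,H,G] q_used=1 → run B
t=11: queue=[B,A,F,C,D,E,H,G] q_used=2 → run B
t=12: queue=[A,F,C,D,E,H,G,B] q_used=0 → run A
t=13: queue=[F,C,D,E,H,G,B] q_used=0 → run F
t=14: queue=[F,C,D,E,H,G,B] q_used=1 → run F
t=15: queue=[F,C,D,E,H,G,B] q_used=2 → run F
t=16: queue=[C,D,E,H,G,B,F] q_used=0 → run C
t=17: queue=[C,D,E,H,G,B,F] q_used=1 → run C
t=18: queue=[C,D,E,H,G,B,F] q_used=2 → run C
t=19: queue=[D,E,H,G,B,F,C] q_used=0 → run D
t=20: queue=[D,E,H,G,B,F,C] q_used=1 → run D
t=21: queue=[D,E,H,G,B,F,C] q_used=2 → run D
t=22: queue=[E,H,G,B,F,C,D] q_used=0 → run E
t=23: queue=[E,H,G,B,F,C,D] q_used=1 → run E
t=24: queue=[H,G,B,F,C,D] q_used=0 → run H
t=25: queue=[G,B,F,C,D] q_used=0 → run G
t=26: queue=[G,B,F,C,D] q_used=1 → run G
t=27: queue=[G,B,F,C,D] q_used=2 → run G
t=28: queue=[B,F,C,D,G] q_used=0 → run B
t=29: queue=[B,F,C,D,G] q_used=1 → run B
t=30: queue=[F,C,D,G] q_used=0 → run F
t=31: queue=[C,D,G] q_used=0 → run C
t=32: queue=[C,D,G] q_used=1 → run C
t=33: queue=[C,D,G] q_used=2 → run C
t=34: queue=[D,G,C] q_used=0 → run D
t=35: queue=[D,G,C] q_used=1 → run D
t=36: queue=[G,C] q_used=0 → run G
t=37: queue=[G,C] q_used=1 → run G
t=38: queue=[C] q_used=0 → run C
t=39: (idle)
t=40: (idle)
t=41: (idle)
t=42: (idle)
t=43: (idle)
t=44: (idle)
t=45: (idle)
t=46: (idle)
t=47: (idle)

context switches = 17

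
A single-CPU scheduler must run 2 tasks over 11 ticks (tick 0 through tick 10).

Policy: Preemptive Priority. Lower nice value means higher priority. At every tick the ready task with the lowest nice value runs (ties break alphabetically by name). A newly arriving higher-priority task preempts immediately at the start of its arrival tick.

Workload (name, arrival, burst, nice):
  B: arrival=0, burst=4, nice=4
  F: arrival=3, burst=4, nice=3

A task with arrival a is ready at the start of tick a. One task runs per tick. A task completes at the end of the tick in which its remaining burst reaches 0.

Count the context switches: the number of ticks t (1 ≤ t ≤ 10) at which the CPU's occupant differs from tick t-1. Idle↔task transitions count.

context switches = 3

t=0: ready={B} → run B
t=1: ready={B} → run B
t=2: ready={B} → run B
t=3: ready={B,F} → run F
t=4: ready={B,F} → run F
t=5: ready={B,F} → run F
t=6: ready={B,F} → run F
t=7: ready={B} → run B
t=8: (idle)
t=9: (idle)
t=10: (idle)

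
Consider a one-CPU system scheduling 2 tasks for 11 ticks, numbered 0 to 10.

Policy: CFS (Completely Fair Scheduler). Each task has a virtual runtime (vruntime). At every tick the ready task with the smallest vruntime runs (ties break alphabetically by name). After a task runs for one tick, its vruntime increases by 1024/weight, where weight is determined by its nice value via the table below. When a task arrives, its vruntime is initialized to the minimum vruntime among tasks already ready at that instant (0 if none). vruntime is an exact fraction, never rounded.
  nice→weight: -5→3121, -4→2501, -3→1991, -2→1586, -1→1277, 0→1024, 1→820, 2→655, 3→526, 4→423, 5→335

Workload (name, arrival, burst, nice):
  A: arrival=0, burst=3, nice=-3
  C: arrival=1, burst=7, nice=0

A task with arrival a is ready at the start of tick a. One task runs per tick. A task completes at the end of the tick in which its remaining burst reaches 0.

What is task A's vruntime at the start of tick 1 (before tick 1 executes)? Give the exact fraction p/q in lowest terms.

t=0: vr[A=0] → run A
t=1: vr[A=1024/1991 C=1024/1991] → run A
t=2: vr[A=2048/1991 C=1024/1991] → run C
t=3: vr[A=2048/1991 C=3015/1991] → run A
t=4: vr[C=3015/1991] → run C
t=5: vr[C=5006/1991] → run C
t=6: vr[C=6997/1991] → run C
t=7: vr[C=8988/1991] → run C
t=8: vr[C=10979/1991] → run C
t=9: vr[C=12970/1991] → run C
t=10: (idle)

vruntime(A, start of tick 1) = 1024/1991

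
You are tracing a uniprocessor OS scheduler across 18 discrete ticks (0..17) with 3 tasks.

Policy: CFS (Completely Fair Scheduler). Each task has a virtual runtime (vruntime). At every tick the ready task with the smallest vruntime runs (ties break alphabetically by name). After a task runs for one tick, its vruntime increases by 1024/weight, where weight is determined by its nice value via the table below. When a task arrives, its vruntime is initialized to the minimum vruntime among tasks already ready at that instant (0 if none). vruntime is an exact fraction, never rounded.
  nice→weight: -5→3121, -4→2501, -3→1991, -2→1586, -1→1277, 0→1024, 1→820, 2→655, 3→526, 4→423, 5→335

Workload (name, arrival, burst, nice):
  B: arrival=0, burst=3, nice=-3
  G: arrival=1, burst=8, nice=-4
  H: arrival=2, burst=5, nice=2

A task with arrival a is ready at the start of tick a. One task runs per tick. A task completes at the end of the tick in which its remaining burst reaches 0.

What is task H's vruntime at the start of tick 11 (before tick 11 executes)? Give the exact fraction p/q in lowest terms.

t=0: vr[B=0] → run B
t=1: vr[B=1024/1991 G=1024/1991] → run B
t=2: vr[B=2048/1991 G=1024/1991 H=1024/1991] → run G
t=3: vr[B=2048/1991 G=4599808/4979491 H=1024/1991] → run H
t=4: vr[B=2048/1991 G=4599808/4979491 H=2709504/1304105] → run G
t=5: vr[B=2048/1991 G=6638592/4979491 H=2709504/1304105] → run B
t=6: vr[G=6638592/4979491 H=2709504/1304105] → run G
t=7: vr[G=8677376/4979491 H=2709504/1304105] → run G
t=8: vr[G=10716160/4979491 H=2709504/1304105] → run H
t=9: vr[G=10716160/4979491 H=4748288/1304105] → run G
t=10: vr[G=12754944/4979491 H=4748288/1304105] → run G
t=11: vr[G=14793728/4979491 H=4748288/1304105] → run G
t=12: vr[G=16832512/4979491 H=4748288/1304105] → run G
t=13: vr[H=4748288/1304105] → run H
t=14: vr[H=6787072/1304105] → run H
t=15: vr[H=8825856/1304105] → run H
t=16: (idle)
t=17: (idle)

vruntime(H, start of tick 11) = 4748288/1304105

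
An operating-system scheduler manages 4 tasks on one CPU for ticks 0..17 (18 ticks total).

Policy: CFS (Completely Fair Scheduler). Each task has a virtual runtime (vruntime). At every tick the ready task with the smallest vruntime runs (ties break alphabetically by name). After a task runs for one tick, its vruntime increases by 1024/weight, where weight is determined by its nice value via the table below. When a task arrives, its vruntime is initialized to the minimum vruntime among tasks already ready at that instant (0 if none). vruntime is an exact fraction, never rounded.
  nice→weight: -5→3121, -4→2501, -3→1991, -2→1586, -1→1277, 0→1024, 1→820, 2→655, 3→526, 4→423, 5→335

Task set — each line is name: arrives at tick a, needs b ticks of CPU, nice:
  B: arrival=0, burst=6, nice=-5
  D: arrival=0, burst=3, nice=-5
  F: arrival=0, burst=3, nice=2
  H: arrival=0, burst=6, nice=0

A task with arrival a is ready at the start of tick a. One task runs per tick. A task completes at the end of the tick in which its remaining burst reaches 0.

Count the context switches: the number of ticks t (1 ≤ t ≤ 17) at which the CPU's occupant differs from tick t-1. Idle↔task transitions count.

t=0: vr[B=0 D=0 F=0 H=0] → run B
t=1: vr[B=1024/3121 D=0 F=0 H=0] → run D
t=2: vr[B=1024/3121 D=1024/3121 F=0 H=0] → run F
t=3: vr[B=1024/3121 D=1024/3121 F=1024/655 H=0] → run H
t=4: vr[B=1024/3121 D=1024/3121 F=1024/655 H=1] → run B
t=5: vr[B=2048/3121 D=1024/3121 F=1024/655 H=1] → run D
t=6: vr[B=2048/3121 D=2048/3121 F=1024/655 H=1] → run B
t=7: vr[B=3072/3121 D=2048/3121 F=1024/655 H=1] → run D
t=8: vr[B=3072/3121 F=1024/655 H=1] → run B
t=9: vr[B=4096/3121 F=1024/655 H=1] → run H
t=10: vr[B=4096/3121 F=1024/655 H=2] → run B
t=11: vr[B=5120/3121 F=1024/655 H=2] → run F
t=12: vr[B=5120/3121 F=2048/655 H=2] → run B
t=13: vr[F=2048/655 H=2] → run H
t=14: vr[F=2048/655 H=3] → run H
t=15: vr[F=2048/655 H=4] → run F
t=16: vr[H=4] → run H
t=17: vr[H=5] → run H

context switches = 15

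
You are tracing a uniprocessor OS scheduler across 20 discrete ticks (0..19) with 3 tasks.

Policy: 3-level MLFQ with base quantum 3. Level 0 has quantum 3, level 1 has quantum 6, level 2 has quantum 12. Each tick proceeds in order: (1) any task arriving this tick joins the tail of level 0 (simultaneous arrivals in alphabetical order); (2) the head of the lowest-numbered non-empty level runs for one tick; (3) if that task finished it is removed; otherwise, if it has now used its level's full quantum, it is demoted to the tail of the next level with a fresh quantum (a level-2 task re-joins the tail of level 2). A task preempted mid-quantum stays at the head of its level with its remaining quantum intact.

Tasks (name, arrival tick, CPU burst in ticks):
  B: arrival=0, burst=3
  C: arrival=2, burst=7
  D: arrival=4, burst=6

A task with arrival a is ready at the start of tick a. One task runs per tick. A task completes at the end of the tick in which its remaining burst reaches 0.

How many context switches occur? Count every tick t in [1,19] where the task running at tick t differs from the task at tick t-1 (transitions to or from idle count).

t=0: L0/L1/L2 = B/-/- → run B
t=1: L0/L1/L2 = B/-/- → run B
t=2: L0/L1/L2 = BC/-/- → run B
t=3: L0/L1/L2 = C/-/- → run C
t=4: L0/L1/L2 = CD/-/- → run C
t=5: L0/L1/L2 = CD/-/- → run C
t=6: L0/L1/L2 = D/C/- → run D
t=7: L0/L1/L2 = D/C/- → run D
t=8: L0/L1/L2 = D/C/- → run D
t=9: L0/L1/L2 = -/CD/- → run C
t=10: L0/L1/L2 = -/CD/- → run C
t=11: L0/L1/L2 = -/CD/- → run C
t=12: L0/L1/L2 = -/CD/- → run C
t=13: L0/L1/L2 = -/D/- → run D
t=14: L0/L1/L2 = -/D/- → run D
t=15: L0/L1/L2 = -/D/- → run D
t=16: (idle)
t=17: (idle)
t=18: (idle)
t=19: (idle)

context switches = 5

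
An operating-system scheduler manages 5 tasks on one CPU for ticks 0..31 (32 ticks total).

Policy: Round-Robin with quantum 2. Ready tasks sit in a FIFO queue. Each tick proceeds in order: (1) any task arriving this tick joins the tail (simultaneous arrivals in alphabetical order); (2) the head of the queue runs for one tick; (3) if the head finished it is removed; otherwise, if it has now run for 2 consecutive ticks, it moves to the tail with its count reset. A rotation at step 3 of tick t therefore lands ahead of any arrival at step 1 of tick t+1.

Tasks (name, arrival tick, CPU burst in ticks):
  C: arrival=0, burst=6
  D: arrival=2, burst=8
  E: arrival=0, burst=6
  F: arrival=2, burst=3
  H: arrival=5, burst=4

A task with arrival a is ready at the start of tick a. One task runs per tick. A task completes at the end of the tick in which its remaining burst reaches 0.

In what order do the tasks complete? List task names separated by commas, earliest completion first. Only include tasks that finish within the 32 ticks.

completion order = C, F, E, H, D

t=0: queue=[C,E] q_used=0 → run C
t=1: queue=[C,E] q_used=1 → run C
t=2: queue=[E,C,D,F] q_used=0 → run E
t=3: queue=[E,C,D,F] q_used=1 → run E
t=4: queue=[C,D,F,E] q_used=0 → run C
t=5: queue=[C,D,F,E,H] q_used=1 → run C
t=6: queue=[D,F,E,H,C] q_used=0 → run D
t=7: queue=[D,F,E,H,C] q_used=1 → run D
t=8: queue=[F,E,H,C,D] q_used=0 → run F
t=9: queue=[F,E,H,C,D] q_used=1 → run F
t=10: queue=[E,H,C,D,F] q_used=0 → run E
t=11: queue=[E,H,C,D,F] q_used=1 → run E
t=12: queue=[H,C,D,F,E] q_used=0 → run H
t=13: queue=[H,C,D,F,E] q_used=1 → run H
t=14: queue=[C,D,F,E,H] q_used=0 → run C
t=15: queue=[C,D,F,E,H] q_used=1 → run C
t=16: queue=[D,F,E,H] q_used=0 → run D
t=17: queue=[D,F,E,H] q_used=1 → run D
t=18: queue=[F,E,H,D] q_used=0 → run F
t=19: queue=[E,H,D] q_used=0 → run E
t=20: queue=[E,H,D] q_used=1 → run E
t=21: queue=[H,D] q_used=0 → run H
t=22: queue=[H,D] q_used=1 → run H
t=23: queue=[D] q_used=0 → run D
t=24: queue=[D] q_used=1 → run D
t=25: queue=[D] q_used=0 → run D
t=26: queue=[D] q_used=1 → run D
t=27: (idle)
t=28: (idle)
t=29: (idle)
t=30: (idle)
t=31: (idle)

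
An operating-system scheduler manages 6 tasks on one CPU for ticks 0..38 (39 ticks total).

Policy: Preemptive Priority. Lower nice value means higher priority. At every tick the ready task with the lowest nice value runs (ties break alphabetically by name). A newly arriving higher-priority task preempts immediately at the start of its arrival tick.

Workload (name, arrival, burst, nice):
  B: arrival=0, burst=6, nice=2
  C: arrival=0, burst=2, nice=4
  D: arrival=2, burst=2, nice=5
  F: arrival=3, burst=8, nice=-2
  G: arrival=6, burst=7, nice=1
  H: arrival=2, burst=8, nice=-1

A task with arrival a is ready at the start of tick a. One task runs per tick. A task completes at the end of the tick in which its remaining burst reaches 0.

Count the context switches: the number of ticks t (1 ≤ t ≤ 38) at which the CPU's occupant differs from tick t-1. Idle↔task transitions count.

context switches = 8

t=0: ready={B,C} → run B
t=1: ready={B,C} → run B
t=2: ready={B,C,D,H} → run H
t=3: ready={B,C,D,F,H} → run F
t=4: ready={B,C,D,F,H} → run F
t=5: ready={B,C,D,F,H} → run F
t=6: ready={B,C,D,F,G,H} → run F
t=7: ready={B,C,D,F,G,H} → run F
t=8: ready={B,C,D,F,G,H} → run F
t=9: ready={B,C,D,F,G,H} → run F
t=10: ready={B,C,D,F,G,H} → run F
t=11: ready={B,C,D,G,H} → run H
t=12: ready={B,C,D,G,H} → run H
t=13: ready={B,C,D,G,H} → run H
t=14: ready={B,C,D,G,H} → run H
t=15: ready={B,C,D,G,H} → run H
t=16: ready={B,C,D,G,H} → run H
t=17: ready={B,C,D,G,H} → run H
t=18: ready={B,C,D,G} → run G
t=19: ready={B,C,D,G} → run G
t=20: ready={B,C,D,G} → run G
t=21: ready={B,C,D,G} → run G
t=22: ready={B,C,D,G} → run G
t=23: ready={B,C,D,G} → run G
t=24: ready={B,C,D,G} → run G
t=25: ready={B,C,D} → run B
t=26: ready={B,C,D} → run B
t=27: ready={B,C,D} → run B
t=28: ready={B,C,D} → run B
t=29: ready={C,D} → run C
t=30: ready={C,D} → run C
t=31: ready={D} → run D
t=32: ready={D} → run D
t=33: (idle)
t=34: (idle)
t=35: (idle)
t=36: (idle)
t=37: (idle)
t=38: (idle)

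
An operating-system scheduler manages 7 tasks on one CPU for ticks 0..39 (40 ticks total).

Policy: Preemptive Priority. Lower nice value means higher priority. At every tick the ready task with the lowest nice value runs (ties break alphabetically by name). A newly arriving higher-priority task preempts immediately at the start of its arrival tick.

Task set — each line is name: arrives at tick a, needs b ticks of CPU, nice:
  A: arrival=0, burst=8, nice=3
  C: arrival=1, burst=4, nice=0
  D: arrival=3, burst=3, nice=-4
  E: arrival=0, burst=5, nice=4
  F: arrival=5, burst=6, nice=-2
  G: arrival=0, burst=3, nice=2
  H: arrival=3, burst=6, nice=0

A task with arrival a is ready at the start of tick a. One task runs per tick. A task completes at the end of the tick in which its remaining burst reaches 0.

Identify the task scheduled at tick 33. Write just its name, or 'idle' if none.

t=0: ready={A,E,G} → run G
t=1: ready={A,C,E,G} → run C
t=2: ready={A,C,E,G} → run C
t=3: ready={A,C,D,E,G,H} → run D
t=4: ready={A,C,D,E,G,H} → run D
t=5: ready={A,C,D,E,F,G,H} → run D
t=6: ready={A,C,E,F,G,H} → run F
t=7: ready={A,C,E,F,G,H} → run F
t=8: ready={A,C,E,F,G,H} → run F
t=9: ready={A,C,E,F,G,H} → run F
t=10: ready={A,C,E,F,G,H} → run F
t=11: ready={A,C,E,F,G,H} → run F
t=12: ready={A,C,E,G,H} → run C
t=13: ready={A,C,E,G,H} → run C
t=14: ready={A,E,G,H} → run H
t=15: ready={A,E,G,H} → run H
t=16: ready={A,E,G,H} → run H
t=17: ready={A,E,G,H} → run H
t=18: ready={A,E,G,H} → run H
t=19: ready={A,E,G,H} → run H
t=20: ready={A,E,G} → run G
t=21: ready={A,E,G} → run G
t=22: ready={A,E} → run A
t=23: ready={A,E} → run A
t=24: ready={A,E} → run A
t=25: ready={A,E} → run A
t=26: ready={A,E} → run A
t=27: ready={A,E} → run A
t=28: ready={A,E} → run A
t=29: ready={A,E} → run A
t=30: ready={E} → run E
t=31: ready={E} → run E
t=32: ready={E} → run E
t=33: ready={E} → run E
t=34: ready={E} → run E
t=35: (idle)
t=36: (idle)
t=37: (idle)
t=38: (idle)
t=39: (idle)

running at tick 33 = E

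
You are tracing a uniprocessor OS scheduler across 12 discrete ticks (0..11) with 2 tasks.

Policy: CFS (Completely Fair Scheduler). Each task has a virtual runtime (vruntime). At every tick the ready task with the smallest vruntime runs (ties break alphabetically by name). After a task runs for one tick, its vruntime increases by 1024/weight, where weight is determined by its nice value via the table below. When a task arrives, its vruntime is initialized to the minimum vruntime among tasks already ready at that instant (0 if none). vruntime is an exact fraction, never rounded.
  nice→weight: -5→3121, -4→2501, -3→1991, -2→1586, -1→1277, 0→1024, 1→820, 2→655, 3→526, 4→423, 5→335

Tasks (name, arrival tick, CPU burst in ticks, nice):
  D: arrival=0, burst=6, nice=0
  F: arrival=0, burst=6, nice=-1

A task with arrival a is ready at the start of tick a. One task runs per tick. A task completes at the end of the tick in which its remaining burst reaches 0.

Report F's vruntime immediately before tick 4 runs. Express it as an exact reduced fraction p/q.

vruntime(F, start of tick 4) = 2048/1277

t=0: vr[D=0 F=0] → run D
t=1: vr[D=1 F=0] → run F
t=2: vr[D=1 F=1024/1277] → run F
t=3: vr[D=1 F=2048/1277] → run D
t=4: vr[D=2 F=2048/1277] → run F
t=5: vr[D=2 F=3072/1277] → run D
t=6: vr[D=3 F=3072/1277] → run F
t=7: vr[D=3 F=4096/1277] → run D
t=8: vr[D=4 F=4096/1277] → run F
t=9: vr[D=4 F=5120/1277] → run D
t=10: vr[D=5 F=5120/1277] → run F
t=11: vr[D=5] → run D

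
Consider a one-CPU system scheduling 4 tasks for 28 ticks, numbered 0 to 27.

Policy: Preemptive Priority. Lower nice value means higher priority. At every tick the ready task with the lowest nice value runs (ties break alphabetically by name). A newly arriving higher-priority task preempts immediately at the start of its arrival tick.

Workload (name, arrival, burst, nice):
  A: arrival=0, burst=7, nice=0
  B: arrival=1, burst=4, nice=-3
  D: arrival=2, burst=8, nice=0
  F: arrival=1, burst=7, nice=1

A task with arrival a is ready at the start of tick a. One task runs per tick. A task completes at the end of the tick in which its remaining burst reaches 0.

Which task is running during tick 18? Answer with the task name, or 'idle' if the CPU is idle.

t=0: ready={A} → run A
t=1: ready={A,B,F} → run B
t=2: ready={A,B,D,F} → run B
t=3: ready={A,B,D,F} → run B
t=4: ready={A,B,D,F} → run B
t=5: ready={A,D,F} → run A
t=6: ready={A,D,F} → run A
t=7: ready={A,D,F} → run A
t=8: ready={A,D,F} → run A
t=9: ready={A,D,F} → run A
t=10: ready={A,D,F} → run A
t=11: ready={D,F} → run D
t=12: ready={D,F} → run D
t=13: ready={D,F} → run D
t=14: ready={D,F} → run D
t=15: ready={D,F} → run D
t=16: ready={D,F} → run D
t=17: ready={D,F} → run D
t=18: ready={D,F} → run D
t=19: ready={F} → run F
t=20: ready={F} → run F
t=21: ready={F} → run F
t=22: ready={F} → run F
t=23: ready={F} → run F
t=24: ready={F} → run F
t=25: ready={F} → run F
t=26: (idle)
t=27: (idle)

running at tick 18 = D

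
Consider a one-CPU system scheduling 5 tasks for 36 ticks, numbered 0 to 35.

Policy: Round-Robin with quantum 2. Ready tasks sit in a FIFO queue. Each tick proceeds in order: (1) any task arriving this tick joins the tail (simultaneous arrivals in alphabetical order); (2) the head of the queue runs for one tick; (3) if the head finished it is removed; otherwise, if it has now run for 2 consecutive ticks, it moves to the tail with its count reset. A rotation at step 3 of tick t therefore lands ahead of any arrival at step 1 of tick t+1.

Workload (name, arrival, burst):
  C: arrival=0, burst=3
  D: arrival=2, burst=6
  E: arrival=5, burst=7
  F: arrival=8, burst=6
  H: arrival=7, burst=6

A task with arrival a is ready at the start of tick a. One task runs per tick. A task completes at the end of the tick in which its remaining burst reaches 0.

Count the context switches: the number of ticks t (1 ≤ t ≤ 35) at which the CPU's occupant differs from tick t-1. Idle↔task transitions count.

t=0: queue=[C] q_used=0 → run C
t=1: queue=[C] q_used=1 → run C
t=2: queue=[C,D] q_used=0 → run C
t=3: queue=[D] q_used=0 → run D
t=4: queue=[D] q_used=1 → run D
t=5: queue=[D,E] q_used=0 → run D
t=6: queue=[D,E] q_used=1 → run D
t=7: queue=[E,D,H] q_used=0 → run E
t=8: queue=[E,D,H,F] q_used=1 → run E
t=9: queue=[D,H,F,E] q_used=0 → run D
t=10: queue=[D,H,F,E] q_used=1 → run D
t=11: queue=[H,F,E] q_used=0 → run H
t=12: queue=[H,F,E] q_used=1 → run H
t=13: queue=[F,E,H] q_used=0 → run F
t=14: queue=[F,E,H] q_used=1 → run F
t=15: queue=[E,H,F] q_used=0 → run E
t=16: queue=[E,H,F] q_used=1 → run E
t=17: queue=[H,F,E] q_used=0 → run H
t=18: queue=[H,F,E] q_used=1 → run H
t=19: queue=[F,E,H] q_used=0 → run F
t=20: queue=[F,E,H] q_used=1 → run F
t=21: queue=[E,H,F] q_used=0 → run E
t=22: queue=[E,H,F] q_used=1 → run E
t=23: queue=[H,F,E] q_used=0 → run H
t=24: queue=[H,F,E] q_used=1 → run H
t=25: queue=[F,E] q_used=0 → run F
t=26: queue=[F,E] q_used=1 → run F
t=27: queue=[E] q_used=0 → run E
t=28: (idle)
t=29: (idle)
t=30: (idle)
t=31: (idle)
t=32: (idle)
t=33: (idle)
t=34: (idle)
t=35: (idle)

context switches = 13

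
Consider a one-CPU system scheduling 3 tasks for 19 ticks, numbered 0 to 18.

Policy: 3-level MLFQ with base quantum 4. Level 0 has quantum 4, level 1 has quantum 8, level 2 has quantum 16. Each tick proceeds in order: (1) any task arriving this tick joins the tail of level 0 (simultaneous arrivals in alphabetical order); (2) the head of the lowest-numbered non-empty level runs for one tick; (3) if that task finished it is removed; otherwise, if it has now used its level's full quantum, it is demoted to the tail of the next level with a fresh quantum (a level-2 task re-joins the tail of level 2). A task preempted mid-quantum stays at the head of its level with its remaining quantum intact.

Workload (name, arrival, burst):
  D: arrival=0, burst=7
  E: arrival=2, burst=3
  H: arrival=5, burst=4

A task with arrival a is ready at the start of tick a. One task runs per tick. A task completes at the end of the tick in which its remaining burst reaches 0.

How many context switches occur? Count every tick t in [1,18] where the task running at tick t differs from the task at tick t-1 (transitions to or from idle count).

context switches = 4

t=0: L0/L1/L2 = D/-/- → run D
t=1: L0/L1/L2 = D/-/- → run D
t=2: L0/L1/L2 = DE/-/- → run D
t=3: L0/L1/L2 = DE/-/- → run D
t=4: L0/L1/L2 = E/D/- → run E
t=5: L0/L1/L2 = EH/D/- → run E
t=6: L0/L1/L2 = EH/D/- → run E
t=7: L0/L1/L2 = H/D/- → run H
t=8: L0/L1/L2 = H/D/- → run H
t=9: L0/L1/L2 = H/D/- → run H
t=10: L0/L1/L2 = H/D/- → run H
t=11: L0/L1/L2 = -/D/- → run D
t=12: L0/L1/L2 = -/D/- → run D
t=13: L0/L1/L2 = -/D/- → run D
t=14: (idle)
t=15: (idle)
t=16: (idle)
t=17: (idle)
t=18: (idle)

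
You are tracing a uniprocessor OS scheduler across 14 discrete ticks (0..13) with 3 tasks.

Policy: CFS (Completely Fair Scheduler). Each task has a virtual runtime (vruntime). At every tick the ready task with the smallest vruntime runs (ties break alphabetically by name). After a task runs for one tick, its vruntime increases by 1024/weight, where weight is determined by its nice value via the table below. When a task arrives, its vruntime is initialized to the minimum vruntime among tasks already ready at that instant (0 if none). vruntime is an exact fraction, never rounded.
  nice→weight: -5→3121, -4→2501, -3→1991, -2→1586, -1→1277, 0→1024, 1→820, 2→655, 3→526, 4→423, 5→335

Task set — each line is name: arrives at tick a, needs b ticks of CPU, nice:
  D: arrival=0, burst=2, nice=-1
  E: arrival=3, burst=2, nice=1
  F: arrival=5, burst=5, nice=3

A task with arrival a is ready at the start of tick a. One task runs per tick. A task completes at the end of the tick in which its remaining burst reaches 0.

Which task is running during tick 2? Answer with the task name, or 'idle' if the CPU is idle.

running at tick 2 = idle

t=0: vr[D=0] → run D
t=1: vr[D=1024/1277] → run D
t=2: (idle)
t=3: vr[E=0] → run E
t=4: vr[E=256/205] → run E
t=5: vr[F=0] → run F
t=6: vr[F=512/263] → run F
t=7: vr[F=1024/263] → run F
t=8: vr[F=1536/263] → run F
t=9: vr[F=2048/263] → run F
t=10: (idle)
t=11: (idle)
t=12: (idle)
t=13: (idle)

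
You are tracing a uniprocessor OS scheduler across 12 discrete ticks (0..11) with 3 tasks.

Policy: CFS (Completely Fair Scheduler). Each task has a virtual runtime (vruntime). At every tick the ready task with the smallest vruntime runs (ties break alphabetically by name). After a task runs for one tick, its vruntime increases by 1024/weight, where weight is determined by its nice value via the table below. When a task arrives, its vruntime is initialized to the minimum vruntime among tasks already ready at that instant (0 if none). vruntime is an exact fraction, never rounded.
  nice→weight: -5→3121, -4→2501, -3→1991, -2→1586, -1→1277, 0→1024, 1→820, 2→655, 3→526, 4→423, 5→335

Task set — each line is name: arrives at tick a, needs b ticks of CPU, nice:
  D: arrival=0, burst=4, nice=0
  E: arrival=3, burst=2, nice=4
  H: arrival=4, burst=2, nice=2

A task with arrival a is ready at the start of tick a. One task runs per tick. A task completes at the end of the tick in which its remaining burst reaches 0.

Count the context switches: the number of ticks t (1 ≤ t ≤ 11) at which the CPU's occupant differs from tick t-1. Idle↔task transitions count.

t=0: vr[D=0] → run D
t=1: vr[D=1] → run D
t=2: vr[D=2] → run D
t=3: vr[D=3 E=3] → run D
t=4: vr[E=3 H=3] → run E
t=5: vr[E=2293/423 H=3] → run H
t=6: vr[E=2293/423 H=2989/655] → run H
t=7: vr[E=2293/423] → run E
t=8: (idle)
t=9: (idle)
t=10: (idle)
t=11: (idle)

context switches = 4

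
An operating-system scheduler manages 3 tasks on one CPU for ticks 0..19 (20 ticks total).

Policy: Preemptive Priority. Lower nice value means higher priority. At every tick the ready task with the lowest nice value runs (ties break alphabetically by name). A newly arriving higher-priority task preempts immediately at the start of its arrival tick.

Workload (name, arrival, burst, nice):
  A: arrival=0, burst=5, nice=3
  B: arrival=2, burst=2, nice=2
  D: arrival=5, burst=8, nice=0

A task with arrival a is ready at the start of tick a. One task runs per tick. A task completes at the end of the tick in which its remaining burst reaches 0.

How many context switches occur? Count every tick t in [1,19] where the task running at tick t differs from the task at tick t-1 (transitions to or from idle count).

context switches = 5

t=0: ready={A} → run A
t=1: ready={A} → run A
t=2: ready={A,B} → run B
t=3: ready={A,B} → run B
t=4: ready={A} → run A
t=5: ready={A,D} → run D
t=6: ready={A,D} → run D
t=7: ready={A,D} → run D
t=8: ready={A,D} → run D
t=9: ready={A,D} → run D
t=10: ready={A,D} → run D
t=11: ready={A,D} → run D
t=12: ready={A,D} → run D
t=13: ready={A} → run A
t=14: ready={A} → run A
t=15: (idle)
t=16: (idle)
t=17: (idle)
t=18: (idle)
t=19: (idle)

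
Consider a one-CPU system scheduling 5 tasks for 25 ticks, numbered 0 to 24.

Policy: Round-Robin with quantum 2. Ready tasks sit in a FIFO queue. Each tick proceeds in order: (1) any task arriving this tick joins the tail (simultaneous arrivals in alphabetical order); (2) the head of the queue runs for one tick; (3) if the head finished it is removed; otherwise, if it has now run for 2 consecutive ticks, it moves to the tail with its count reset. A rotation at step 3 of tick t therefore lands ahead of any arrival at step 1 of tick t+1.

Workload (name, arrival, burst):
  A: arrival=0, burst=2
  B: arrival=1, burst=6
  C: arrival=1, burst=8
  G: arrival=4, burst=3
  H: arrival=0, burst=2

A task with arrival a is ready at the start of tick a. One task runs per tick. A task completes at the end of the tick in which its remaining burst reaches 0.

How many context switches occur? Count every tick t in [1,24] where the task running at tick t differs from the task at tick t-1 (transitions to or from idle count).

context switches = 10

t=0: queue=[A,H] q_used=0 → run A
t=1: queue=[A,H,B,C] q_used=1 → run A
t=2: queue=[H,B,C] q_used=0 → run H
t=3: queue=[H,B,C] q_used=1 → run H
t=4: queue=[B,C,G] q_used=0 → run B
t=5: queue=[B,C,G] q_used=1 → run B
t=6: queue=[C,G,B] q_used=0 → run C
t=7: queue=[C,G,B] q_used=1 → run C
t=8: queue=[G,B,C] q_used=0 → run G
t=9: queue=[G,B,C] q_used=1 → run G
t=10: queue=[B,C,G] q_used=0 → run B
t=11: queue=[B,C,G] q_used=1 → run B
t=12: queue=[C,G,B] q_used=0 → run C
t=13: queue=[C,G,B] q_used=1 → run C
t=14: queue=[G,B,C] q_used=0 → run G
t=15: queue=[B,C] q_used=0 → run B
t=16: queue=[B,C] q_used=1 → run B
t=17: queue=[C] q_used=0 → run C
t=18: queue=[C] q_used=1 → run C
t=19: queue=[C] q_used=0 → run C
t=20: queue=[C] q_used=1 → run C
t=21: (idle)
t=22: (idle)
t=23: (idle)
t=24: (idle)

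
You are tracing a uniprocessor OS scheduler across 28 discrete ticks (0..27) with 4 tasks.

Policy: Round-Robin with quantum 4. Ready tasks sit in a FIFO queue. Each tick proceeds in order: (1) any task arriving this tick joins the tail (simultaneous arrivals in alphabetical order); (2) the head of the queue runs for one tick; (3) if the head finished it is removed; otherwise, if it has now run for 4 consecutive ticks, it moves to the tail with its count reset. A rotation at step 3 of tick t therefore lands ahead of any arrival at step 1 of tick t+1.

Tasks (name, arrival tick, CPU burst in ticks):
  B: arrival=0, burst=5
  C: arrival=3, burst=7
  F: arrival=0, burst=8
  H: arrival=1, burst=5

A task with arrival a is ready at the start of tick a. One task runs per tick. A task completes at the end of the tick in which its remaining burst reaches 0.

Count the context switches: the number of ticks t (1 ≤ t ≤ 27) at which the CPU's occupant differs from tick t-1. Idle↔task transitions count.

context switches = 8

t=0: queue=[B,F] q_used=0 → run B
t=1: queue=[B,F,H] q_used=1 → run B
t=2: queue=[B,F,H] q_used=2 → run B
t=3: queue=[B,F,H,C] q_used=3 → run B
t=4: queue=[F,H,C,B] q_used=0 → run F
t=5: queue=[F,H,C,B] q_used=1 → run F
t=6: queue=[F,H,C,B] q_used=2 → run F
t=7: queue=[F,H,C,B] q_used=3 → run F
t=8: queue=[H,C,B,F] q_used=0 → run H
t=9: queue=[H,C,B,F] q_used=1 → run H
t=10: queue=[H,C,B,F] q_used=2 → run H
t=11: queue=[H,C,B,F] q_used=3 → run H
t=12: queue=[C,B,F,H] q_used=0 → run C
t=13: queue=[C,B,F,H] q_used=1 → run C
t=14: queue=[C,B,F,H] q_used=2 → run C
t=15: queue=[C,B,F,H] q_used=3 → run C
t=16: queue=[B,F,H,C] q_used=0 → run B
t=17: queue=[F,H,C] q_used=0 → run F
t=18: queue=[F,H,C] q_used=1 → run F
t=19: queue=[F,H,C] q_used=2 → run F
t=20: queue=[F,H,C] q_used=3 → run F
t=21: queue=[H,C] q_used=0 → run H
t=22: queue=[C] q_used=0 → run C
t=23: queue=[C] q_used=1 → run C
t=24: queue=[C] q_used=2 → run C
t=25: (idle)
t=26: (idle)
t=27: (idle)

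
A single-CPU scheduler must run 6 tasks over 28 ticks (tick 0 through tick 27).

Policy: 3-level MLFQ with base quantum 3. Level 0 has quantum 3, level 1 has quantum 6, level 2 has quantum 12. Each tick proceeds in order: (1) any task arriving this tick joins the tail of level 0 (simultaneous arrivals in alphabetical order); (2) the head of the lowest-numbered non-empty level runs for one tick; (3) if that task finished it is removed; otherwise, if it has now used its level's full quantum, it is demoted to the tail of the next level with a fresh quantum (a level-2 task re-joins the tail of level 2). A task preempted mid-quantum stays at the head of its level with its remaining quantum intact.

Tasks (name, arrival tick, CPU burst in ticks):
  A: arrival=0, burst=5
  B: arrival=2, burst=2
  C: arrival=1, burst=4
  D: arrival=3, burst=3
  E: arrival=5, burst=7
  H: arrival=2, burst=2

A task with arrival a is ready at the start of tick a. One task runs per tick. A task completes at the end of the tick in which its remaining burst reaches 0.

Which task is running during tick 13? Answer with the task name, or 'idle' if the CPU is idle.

running at tick 13 = E

t=0: L0/L1/L2 = A/-/- → run A
t=1: L0/L1/L2 = AC/-/- → run A
t=2: L0/L1/L2 = ACBH/-/- → run A
t=3: L0/L1/L2 = CBHD/A/- → run C
t=4: L0/L1/L2 = CBHD/A/- → run C
t=5: L0/L1/L2 = CBHDE/A/- → run C
t=6: L0/L1/L2 = BHDE/AC/- → run B
t=7: L0/L1/L2 = BHDE/AC/- → run B
t=8: L0/L1/L2 = HDE/AC/- → run H
t=9: L0/L1/L2 = HDE/AC/- → run H
t=10: L0/L1/L2 = DE/AC/- → run D
t=11: L0/L1/L2 = DE/AC/- → run D
t=12: L0/L1/L2 = DE/AC/- → run D
t=13: L0/L1/L2 = E/AC/- → run E
t=14: L0/L1/L2 = E/AC/- → run E
t=15: L0/L1/L2 = E/AC/- → run E
t=16: L0/L1/L2 = -/ACE/- → run A
t=17: L0/L1/L2 = -/ACE/- → run A
t=18: L0/L1/L2 = -/CE/- → run C
t=19: L0/L1/L2 = -/E/- → run E
t=20: L0/L1/L2 = -/E/- → run E
t=21: L0/L1/L2 = -/E/- → run E
t=22: L0/L1/L2 = -/E/- → run E
t=23: (idle)
t=24: (idle)
t=25: (idle)
t=26: (idle)
t=27: (idle)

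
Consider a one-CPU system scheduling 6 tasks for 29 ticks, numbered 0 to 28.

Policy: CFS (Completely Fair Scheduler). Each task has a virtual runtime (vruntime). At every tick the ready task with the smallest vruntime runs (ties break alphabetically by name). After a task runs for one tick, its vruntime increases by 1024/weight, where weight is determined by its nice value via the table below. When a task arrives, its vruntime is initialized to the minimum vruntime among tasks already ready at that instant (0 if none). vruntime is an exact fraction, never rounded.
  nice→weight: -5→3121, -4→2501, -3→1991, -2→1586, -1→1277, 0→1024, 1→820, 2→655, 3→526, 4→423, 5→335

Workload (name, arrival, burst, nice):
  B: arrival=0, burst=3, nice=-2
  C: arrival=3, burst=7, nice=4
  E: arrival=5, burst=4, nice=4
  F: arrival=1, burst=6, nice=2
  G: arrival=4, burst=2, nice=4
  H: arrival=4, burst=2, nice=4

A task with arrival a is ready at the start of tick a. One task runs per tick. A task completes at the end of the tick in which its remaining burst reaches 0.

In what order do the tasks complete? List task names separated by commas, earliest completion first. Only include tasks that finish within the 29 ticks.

t=0: vr[B=0] → run B
t=1: vr[B=512/793 F=512/793] → run B
t=2: vr[B=1024/793 F=512/793] → run F
t=3: vr[B=1024/793 C=1024/793 F=1147392/519415] → run B
t=4: vr[C=1024/793 F=1147392/519415 G=1024/793 H=1024/793] → run C
t=5: vr[C=1245184/335439 E=1024/793 F=1147392/519415 G=1024/793 H=1024/793] → run E
t=6: vr[C=1245184/335439 E=1245184/335439 F=1147392/519415 G=1024/793 H=1024/793] → run G
t=7: vr[C=1245184/335439 E=1245184/335439 F=1147392/519415 G=1245184/335439 H=1024/793] → run H
t=8: vr[C=1245184/335439 E=1245184/335439 F=1147392/519415 G=1245184/335439 H=1245184/335439] → run F
t=9: vr[C=1245184/335439 E=1245184/335439 F=1959424/519415 G=1245184/335439 H=1245184/335439] → run C
t=10: vr[C=2057216/335439 E=1245184/335439 F=1959424/519415 G=1245184/335439 H=1245184/335439] → run E
t=11: vr[C=2057216/335439 E=2057216/335439 F=1959424/519415 G=1245184/335439 H=1245184/335439] → run G
t=12: vr[C=2057216/335439 E=2057216/335439 F=1959424/519415 H=1245184/335439] → run H
t=13: vr[C=2057216/335439 E=2057216/335439 F=1959424/519415] → run F
t=14: vr[C=2057216/335439 E=2057216/335439 F=2771456/519415] → run F
t=15: vr[C=2057216/335439 E=2057216/335439 F=3583488/519415] → run C
t=16: vr[C=956416/111813 E=2057216/335439 F=3583488/519415] → run E
t=17: vr[C=956416/111813 E=956416/111813 F=3583488/519415] → run F
t=18: vr[C=956416/111813 E=956416/111813 F=879104/103883] → run F
t=19: vr[C=956416/111813 E=956416/111813] → run C
t=20: vr[C=3681280/335439 E=956416/111813] → run E
t=21: vr[C=3681280/335439] → run C
t=22: vr[C=4493312/335439] → run C
t=23: vr[C=1768448/111813] → run C
t=24: (idle)
t=25: (idle)
t=26: (idle)
t=27: (idle)
t=28: (idle)

completion order = B, G, H, F, E, C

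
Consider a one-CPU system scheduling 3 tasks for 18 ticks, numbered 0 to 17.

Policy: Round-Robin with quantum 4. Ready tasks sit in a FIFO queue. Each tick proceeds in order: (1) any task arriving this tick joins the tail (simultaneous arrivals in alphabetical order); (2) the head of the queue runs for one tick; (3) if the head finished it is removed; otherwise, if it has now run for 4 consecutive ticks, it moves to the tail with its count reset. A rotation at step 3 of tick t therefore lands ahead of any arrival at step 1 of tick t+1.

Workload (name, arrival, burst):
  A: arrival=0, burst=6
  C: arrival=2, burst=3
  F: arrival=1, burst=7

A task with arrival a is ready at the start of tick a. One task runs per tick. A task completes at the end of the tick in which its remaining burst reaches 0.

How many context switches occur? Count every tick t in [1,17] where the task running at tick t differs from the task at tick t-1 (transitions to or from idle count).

context switches = 5

t=0: queue=[A] q_used=0 → run A
t=1: queue=[A,F] q_used=1 → run A
t=2: queue=[A,F,C] q_used=2 → run A
t=3: queue=[A,F,C] q_used=3 → run A
t=4: queue=[F,C,A] q_used=0 → run F
t=5: queue=[F,C,A] q_used=1 → run F
t=6: queue=[F,C,A] q_used=2 → run F
t=7: queue=[F,C,A] q_used=3 → run F
t=8: queue=[C,A,F] q_used=0 → run C
t=9: queue=[C,A,F] q_used=1 → run C
t=10: queue=[C,A,F] q_used=2 → run C
t=11: queue=[A,F] q_used=0 → run A
t=12: queue=[A,F] q_used=1 → run A
t=13: queue=[F] q_used=0 → run F
t=14: queue=[F] q_used=1 → run F
t=15: queue=[F] q_used=2 → run F
t=16: (idle)
t=17: (idle)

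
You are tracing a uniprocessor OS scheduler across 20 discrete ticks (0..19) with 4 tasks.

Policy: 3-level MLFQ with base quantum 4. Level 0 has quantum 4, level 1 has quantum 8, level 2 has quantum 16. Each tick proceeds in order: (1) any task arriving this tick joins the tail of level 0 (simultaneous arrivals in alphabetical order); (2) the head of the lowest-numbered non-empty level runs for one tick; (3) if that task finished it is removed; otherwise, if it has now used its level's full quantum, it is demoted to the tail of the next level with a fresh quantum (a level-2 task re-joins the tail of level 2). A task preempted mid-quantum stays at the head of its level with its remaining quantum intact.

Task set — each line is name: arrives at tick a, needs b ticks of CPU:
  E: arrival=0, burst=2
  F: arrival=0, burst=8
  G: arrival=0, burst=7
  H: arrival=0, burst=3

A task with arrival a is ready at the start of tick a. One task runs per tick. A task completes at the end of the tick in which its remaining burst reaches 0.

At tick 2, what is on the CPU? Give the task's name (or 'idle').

t=0: L0/L1/L2 = EFGH/-/- → run E
t=1: L0/L1/L2 = EFGH/-/- → run E
t=2: L0/L1/L2 = FGH/-/- → run F
t=3: L0/L1/L2 = FGH/-/- → run F
t=4: L0/L1/L2 = FGH/-/- → run F
t=5: L0/L1/L2 = FGH/-/- → run F
t=6: L0/L1/L2 = GH/F/- → run G
t=7: L0/L1/L2 = GH/F/- → run G
t=8: L0/L1/L2 = GH/F/- → run G
t=9: L0/L1/L2 = GH/F/- → run G
t=10: L0/L1/L2 = H/FG/- → run H
t=11: L0/L1/L2 = H/FG/- → run H
t=12: L0/L1/L2 = H/FG/- → run H
t=13: L0/L1/L2 = -/FG/- → run F
t=14: L0/L1/L2 = -/FG/- → run F
t=15: L0/L1/L2 = -/FG/- → run F
t=16: L0/L1/L2 = -/FG/- → run F
t=17: L0/L1/L2 = -/G/- → run G
t=18: L0/L1/L2 = -/G/- → run G
t=19: L0/L1/L2 = -/G/- → run G

running at tick 2 = F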